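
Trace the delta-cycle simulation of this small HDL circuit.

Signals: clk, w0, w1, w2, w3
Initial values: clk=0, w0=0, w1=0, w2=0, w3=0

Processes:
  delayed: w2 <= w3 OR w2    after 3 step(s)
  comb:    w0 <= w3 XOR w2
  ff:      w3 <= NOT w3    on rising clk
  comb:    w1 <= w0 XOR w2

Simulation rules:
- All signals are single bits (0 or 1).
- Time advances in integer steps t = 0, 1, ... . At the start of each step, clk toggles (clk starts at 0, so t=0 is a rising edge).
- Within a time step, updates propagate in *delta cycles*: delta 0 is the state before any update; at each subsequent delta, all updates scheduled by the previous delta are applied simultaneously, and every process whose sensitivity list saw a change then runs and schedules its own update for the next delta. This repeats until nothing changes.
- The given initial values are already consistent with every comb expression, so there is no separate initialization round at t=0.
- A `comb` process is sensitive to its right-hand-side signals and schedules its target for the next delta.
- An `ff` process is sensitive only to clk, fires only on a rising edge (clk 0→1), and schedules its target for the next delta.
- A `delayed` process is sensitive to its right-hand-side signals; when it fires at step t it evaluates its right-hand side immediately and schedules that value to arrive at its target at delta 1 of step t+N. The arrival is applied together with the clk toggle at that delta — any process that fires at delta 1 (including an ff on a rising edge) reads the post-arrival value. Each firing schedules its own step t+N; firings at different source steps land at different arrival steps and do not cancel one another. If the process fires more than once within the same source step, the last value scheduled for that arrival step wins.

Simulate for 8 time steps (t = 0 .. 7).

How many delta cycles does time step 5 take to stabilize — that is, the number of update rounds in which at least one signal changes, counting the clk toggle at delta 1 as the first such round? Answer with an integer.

3

t0.Δ0 w3=0 w2=0 clk=0 w1=0 w0=0
t0.Δ1 w3=0 w2=0 clk=1 w1=0 w0=0
t0.Δ2 w3=1 w2=0 clk=1 w1=0 w0=0
t0.Δ3 w3=1 w2=0 clk=1 w1=0 w0=1
t0.Δ4 w3=1 w2=0 clk=1 w1=1 w0=1
t1.Δ0 w3=1 w2=0 clk=1 w1=1 w0=1
t1.Δ1 w3=1 w2=0 clk=0 w1=1 w0=1
t2.Δ0 w3=1 w2=0 clk=0 w1=1 w0=1
t2.Δ1 w3=1 w2=0 clk=1 w1=1 w0=1
t2.Δ2 w3=0 w2=0 clk=1 w1=1 w0=1
t2.Δ3 w3=0 w2=0 clk=1 w1=1 w0=0
t2.Δ4 w3=0 w2=0 clk=1 w1=0 w0=0
t3.Δ0 w3=0 w2=0 clk=1 w1=0 w0=0
t3.Δ1 w3=0 w2=1 clk=0 w1=0 w0=0
t3.Δ2 w3=0 w2=1 clk=0 w1=1 w0=1
t3.Δ3 w3=0 w2=1 clk=0 w1=0 w0=1
t4.Δ0 w3=0 w2=1 clk=0 w1=0 w0=1
t4.Δ1 w3=0 w2=1 clk=1 w1=0 w0=1
t4.Δ2 w3=1 w2=1 clk=1 w1=0 w0=1
t4.Δ3 w3=1 w2=1 clk=1 w1=0 w0=0
t4.Δ4 w3=1 w2=1 clk=1 w1=1 w0=0
t5.Δ0 w3=1 w2=1 clk=1 w1=1 w0=0
t5.Δ1 w3=1 w2=0 clk=0 w1=1 w0=0
t5.Δ2 w3=1 w2=0 clk=0 w1=0 w0=1
t5.Δ3 w3=1 w2=0 clk=0 w1=1 w0=1
t6.Δ0 w3=1 w2=0 clk=0 w1=1 w0=1
t6.Δ1 w3=1 w2=1 clk=1 w1=1 w0=1
t6.Δ2 w3=0 w2=1 clk=1 w1=0 w0=0
t6.Δ3 w3=0 w2=1 clk=1 w1=1 w0=1
t6.Δ4 w3=0 w2=1 clk=1 w1=0 w0=1
t7.Δ0 w3=0 w2=1 clk=1 w1=0 w0=1
t7.Δ1 w3=0 w2=1 clk=0 w1=0 w0=1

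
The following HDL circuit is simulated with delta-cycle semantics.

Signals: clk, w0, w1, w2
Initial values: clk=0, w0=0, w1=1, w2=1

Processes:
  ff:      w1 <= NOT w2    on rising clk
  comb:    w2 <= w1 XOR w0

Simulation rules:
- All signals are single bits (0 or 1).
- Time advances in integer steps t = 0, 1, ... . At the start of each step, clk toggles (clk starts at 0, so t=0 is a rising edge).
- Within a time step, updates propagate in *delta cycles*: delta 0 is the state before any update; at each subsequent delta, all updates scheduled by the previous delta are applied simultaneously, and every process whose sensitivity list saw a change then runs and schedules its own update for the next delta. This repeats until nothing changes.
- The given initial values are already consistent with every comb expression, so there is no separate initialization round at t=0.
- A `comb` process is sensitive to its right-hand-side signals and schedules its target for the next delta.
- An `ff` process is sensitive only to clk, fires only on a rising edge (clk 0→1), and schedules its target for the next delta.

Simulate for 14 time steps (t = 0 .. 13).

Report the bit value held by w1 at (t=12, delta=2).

0

[bits: clk,w1,w2,w0]
t=0: Δ0=0110 Δ1=1110 Δ2=1010 Δ3=1000 | 3Δ
t=1: Δ0=1000 Δ1=0000 | 1Δ
t=2: Δ0=0000 Δ1=1000 Δ2=1100 Δ3=1110 | 3Δ
t=3: Δ0=1110 Δ1=0110 | 1Δ
t=4: Δ0=0110 Δ1=1110 Δ2=1010 Δ3=1000 | 3Δ
t=5: Δ0=1000 Δ1=0000 | 1Δ
t=6: Δ0=0000 Δ1=1000 Δ2=1100 Δ3=1110 | 3Δ
t=7: Δ0=1110 Δ1=0110 | 1Δ
t=8: Δ0=0110 Δ1=1110 Δ2=1010 Δ3=1000 | 3Δ
t=9: Δ0=1000 Δ1=0000 | 1Δ
t=10: Δ0=0000 Δ1=1000 Δ2=1100 Δ3=1110 | 3Δ
t=11: Δ0=1110 Δ1=0110 | 1Δ
t=12: Δ0=0110 Δ1=1110 Δ2=1010 Δ3=1000 | 3Δ
t=13: Δ0=1000 Δ1=0000 | 1Δ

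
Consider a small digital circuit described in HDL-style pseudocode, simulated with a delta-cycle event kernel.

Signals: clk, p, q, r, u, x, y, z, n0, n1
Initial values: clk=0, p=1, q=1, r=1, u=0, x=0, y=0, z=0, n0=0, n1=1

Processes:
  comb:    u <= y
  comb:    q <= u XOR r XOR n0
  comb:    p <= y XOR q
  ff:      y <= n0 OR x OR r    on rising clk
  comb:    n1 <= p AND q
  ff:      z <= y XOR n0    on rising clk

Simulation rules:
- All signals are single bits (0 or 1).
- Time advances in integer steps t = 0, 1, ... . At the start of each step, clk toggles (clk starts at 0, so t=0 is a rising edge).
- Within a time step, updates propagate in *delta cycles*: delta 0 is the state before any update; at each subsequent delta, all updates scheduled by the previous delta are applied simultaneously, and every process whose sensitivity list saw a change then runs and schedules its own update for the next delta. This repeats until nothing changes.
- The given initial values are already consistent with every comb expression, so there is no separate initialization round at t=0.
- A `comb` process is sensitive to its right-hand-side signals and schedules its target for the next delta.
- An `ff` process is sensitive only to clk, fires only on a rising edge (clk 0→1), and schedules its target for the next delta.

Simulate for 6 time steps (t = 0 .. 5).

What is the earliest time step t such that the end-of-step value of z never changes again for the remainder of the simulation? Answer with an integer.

2

t0.Δ0 clk=0 z=0 r=1 u=0 y=0 x=0 p=1 q=1 n1=1 n0=0
t0.Δ1 clk=1 z=0 r=1 u=0 y=0 x=0 p=1 q=1 n1=1 n0=0
t0.Δ2 clk=1 z=0 r=1 u=0 y=1 x=0 p=1 q=1 n1=1 n0=0
t0.Δ3 clk=1 z=0 r=1 u=1 y=1 x=0 p=0 q=1 n1=1 n0=0
t0.Δ4 clk=1 z=0 r=1 u=1 y=1 x=0 p=0 q=0 n1=0 n0=0
t0.Δ5 clk=1 z=0 r=1 u=1 y=1 x=0 p=1 q=0 n1=0 n0=0
t1.Δ0 clk=1 z=0 r=1 u=1 y=1 x=0 p=1 q=0 n1=0 n0=0
t1.Δ1 clk=0 z=0 r=1 u=1 y=1 x=0 p=1 q=0 n1=0 n0=0
t2.Δ0 clk=0 z=0 r=1 u=1 y=1 x=0 p=1 q=0 n1=0 n0=0
t2.Δ1 clk=1 z=0 r=1 u=1 y=1 x=0 p=1 q=0 n1=0 n0=0
t2.Δ2 clk=1 z=1 r=1 u=1 y=1 x=0 p=1 q=0 n1=0 n0=0
t3.Δ0 clk=1 z=1 r=1 u=1 y=1 x=0 p=1 q=0 n1=0 n0=0
t3.Δ1 clk=0 z=1 r=1 u=1 y=1 x=0 p=1 q=0 n1=0 n0=0
t4.Δ0 clk=0 z=1 r=1 u=1 y=1 x=0 p=1 q=0 n1=0 n0=0
t4.Δ1 clk=1 z=1 r=1 u=1 y=1 x=0 p=1 q=0 n1=0 n0=0
t5.Δ0 clk=1 z=1 r=1 u=1 y=1 x=0 p=1 q=0 n1=0 n0=0
t5.Δ1 clk=0 z=1 r=1 u=1 y=1 x=0 p=1 q=0 n1=0 n0=0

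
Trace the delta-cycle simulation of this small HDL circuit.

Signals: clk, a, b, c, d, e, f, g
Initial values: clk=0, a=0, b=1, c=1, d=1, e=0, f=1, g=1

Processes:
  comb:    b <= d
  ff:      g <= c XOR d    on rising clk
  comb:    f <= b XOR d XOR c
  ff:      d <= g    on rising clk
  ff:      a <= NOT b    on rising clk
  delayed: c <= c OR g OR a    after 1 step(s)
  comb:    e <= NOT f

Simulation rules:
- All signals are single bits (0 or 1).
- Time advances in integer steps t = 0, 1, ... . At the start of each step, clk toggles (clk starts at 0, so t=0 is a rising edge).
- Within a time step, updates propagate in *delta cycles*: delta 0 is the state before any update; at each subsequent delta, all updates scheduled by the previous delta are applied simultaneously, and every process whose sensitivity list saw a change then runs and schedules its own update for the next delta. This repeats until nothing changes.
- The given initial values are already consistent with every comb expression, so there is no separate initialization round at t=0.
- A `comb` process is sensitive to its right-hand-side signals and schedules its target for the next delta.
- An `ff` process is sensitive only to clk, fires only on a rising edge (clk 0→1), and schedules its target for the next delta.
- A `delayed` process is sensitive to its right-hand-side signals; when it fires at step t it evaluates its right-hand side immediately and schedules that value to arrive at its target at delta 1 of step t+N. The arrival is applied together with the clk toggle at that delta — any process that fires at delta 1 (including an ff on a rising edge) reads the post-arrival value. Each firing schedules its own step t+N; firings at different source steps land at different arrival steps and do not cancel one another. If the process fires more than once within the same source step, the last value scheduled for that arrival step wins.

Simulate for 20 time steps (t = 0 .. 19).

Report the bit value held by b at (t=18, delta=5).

0

t=0 Δ0: g=1 e=0 c=1 clk=0 d=1 a=0 b=1 f=1
  Δ1: clk:0→1
  Δ2: g:1→0
  (2Δ to stable)
t=1 Δ0: g=0 e=0 c=1 clk=1 d=1 a=0 b=1 f=1
  Δ1: clk:1→0
  (1Δ to stable)
t=2 Δ0: g=0 e=0 c=1 clk=0 d=1 a=0 b=1 f=1
  Δ1: clk:0→1
  Δ2: d:1→0
  Δ3: b:1→0, f:1→0
  Δ4: e:0→1, f:0→1
  Δ5: e:1→0
  (5Δ to stable)
t=3 Δ0: g=0 e=0 c=1 clk=1 d=0 a=0 b=0 f=1
  Δ1: clk:1→0
  (1Δ to stable)
t=4 Δ0: g=0 e=0 c=1 clk=0 d=0 a=0 b=0 f=1
  Δ1: clk:0→1
  Δ2: g:0→1, a:0→1
  (2Δ to stable)
t=5 Δ0: g=1 e=0 c=1 clk=1 d=0 a=1 b=0 f=1
  Δ1: clk:1→0
  (1Δ to stable)
t=6 Δ0: g=1 e=0 c=1 clk=0 d=0 a=1 b=0 f=1
  Δ1: clk:0→1
  Δ2: d:0→1
  Δ3: b:0→1, f:1→0
  Δ4: e:0→1, f:0→1
  Δ5: e:1→0
  (5Δ to stable)
t=7 Δ0: g=1 e=0 c=1 clk=1 d=1 a=1 b=1 f=1
  Δ1: clk:1→0
  (1Δ to stable)
t=8 Δ0: g=1 e=0 c=1 clk=0 d=1 a=1 b=1 f=1
  Δ1: clk:0→1
  Δ2: g:1→0, a:1→0
  (2Δ to stable)
t=9 Δ0: g=0 e=0 c=1 clk=1 d=1 a=0 b=1 f=1
  Δ1: clk:1→0
  (1Δ to stable)
t=10 Δ0: g=0 e=0 c=1 clk=0 d=1 a=0 b=1 f=1
  Δ1: clk:0→1
  Δ2: d:1→0
  Δ3: b:1→0, f:1→0
  Δ4: e:0→1, f:0→1
  Δ5: e:1→0
  (5Δ to stable)
t=11 Δ0: g=0 e=0 c=1 clk=1 d=0 a=0 b=0 f=1
  Δ1: clk:1→0
  (1Δ to stable)
t=12 Δ0: g=0 e=0 c=1 clk=0 d=0 a=0 b=0 f=1
  Δ1: clk:0→1
  Δ2: g:0→1, a:0→1
  (2Δ to stable)
t=13 Δ0: g=1 e=0 c=1 clk=1 d=0 a=1 b=0 f=1
  Δ1: clk:1→0
  (1Δ to stable)
t=14 Δ0: g=1 e=0 c=1 clk=0 d=0 a=1 b=0 f=1
  Δ1: clk:0→1
  Δ2: d:0→1
  Δ3: b:0→1, f:1→0
  Δ4: e:0→1, f:0→1
  Δ5: e:1→0
  (5Δ to stable)
t=15 Δ0: g=1 e=0 c=1 clk=1 d=1 a=1 b=1 f=1
  Δ1: clk:1→0
  (1Δ to stable)
t=16 Δ0: g=1 e=0 c=1 clk=0 d=1 a=1 b=1 f=1
  Δ1: clk:0→1
  Δ2: g:1→0, a:1→0
  (2Δ to stable)
t=17 Δ0: g=0 e=0 c=1 clk=1 d=1 a=0 b=1 f=1
  Δ1: clk:1→0
  (1Δ to stable)
t=18 Δ0: g=0 e=0 c=1 clk=0 d=1 a=0 b=1 f=1
  Δ1: clk:0→1
  Δ2: d:1→0
  Δ3: b:1→0, f:1→0
  Δ4: e:0→1, f:0→1
  Δ5: e:1→0
  (5Δ to stable)
t=19 Δ0: g=0 e=0 c=1 clk=1 d=0 a=0 b=0 f=1
  Δ1: clk:1→0
  (1Δ to stable)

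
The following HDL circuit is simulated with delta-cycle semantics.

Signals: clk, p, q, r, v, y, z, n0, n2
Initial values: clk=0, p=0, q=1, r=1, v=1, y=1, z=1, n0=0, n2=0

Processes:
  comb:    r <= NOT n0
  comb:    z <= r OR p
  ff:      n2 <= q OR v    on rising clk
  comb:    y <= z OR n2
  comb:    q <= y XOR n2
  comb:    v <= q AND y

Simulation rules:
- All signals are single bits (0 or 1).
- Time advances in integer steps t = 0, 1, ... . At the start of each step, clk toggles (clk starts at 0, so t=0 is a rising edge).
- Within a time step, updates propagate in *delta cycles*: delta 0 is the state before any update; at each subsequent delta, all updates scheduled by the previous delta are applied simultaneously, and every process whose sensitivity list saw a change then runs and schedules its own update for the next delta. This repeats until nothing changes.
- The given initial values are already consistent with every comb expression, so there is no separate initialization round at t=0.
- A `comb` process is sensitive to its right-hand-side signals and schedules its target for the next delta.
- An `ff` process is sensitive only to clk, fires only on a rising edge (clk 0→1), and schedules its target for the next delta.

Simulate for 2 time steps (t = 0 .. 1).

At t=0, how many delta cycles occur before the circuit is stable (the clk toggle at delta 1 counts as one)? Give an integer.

4

[bits: z,r,v,clk,q,n0,n2,p,y]
t=0: Δ0=111010001 Δ1=111110001 Δ2=111110101 Δ3=111100101 Δ4=110100101 | 4Δ
t=1: Δ0=110100101 Δ1=110000101 | 1Δ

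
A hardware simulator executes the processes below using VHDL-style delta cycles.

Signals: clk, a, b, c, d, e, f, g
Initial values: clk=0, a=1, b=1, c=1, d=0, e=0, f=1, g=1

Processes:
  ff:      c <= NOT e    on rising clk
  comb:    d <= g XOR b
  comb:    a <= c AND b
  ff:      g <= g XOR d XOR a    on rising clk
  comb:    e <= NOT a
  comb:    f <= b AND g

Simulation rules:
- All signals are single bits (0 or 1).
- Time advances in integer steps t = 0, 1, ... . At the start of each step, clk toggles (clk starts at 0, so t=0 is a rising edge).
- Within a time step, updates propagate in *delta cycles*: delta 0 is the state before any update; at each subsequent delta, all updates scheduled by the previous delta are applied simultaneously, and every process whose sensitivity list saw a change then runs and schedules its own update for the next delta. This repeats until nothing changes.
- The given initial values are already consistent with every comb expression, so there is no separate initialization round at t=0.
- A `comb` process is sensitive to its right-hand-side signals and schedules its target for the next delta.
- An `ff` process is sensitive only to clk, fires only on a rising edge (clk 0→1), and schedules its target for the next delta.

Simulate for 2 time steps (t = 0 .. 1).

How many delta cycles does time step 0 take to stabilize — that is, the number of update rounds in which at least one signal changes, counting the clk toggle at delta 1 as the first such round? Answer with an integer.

t0.Δ0 b=1 f=1 a=1 g=1 clk=0 e=0 c=1 d=0
t0.Δ1 b=1 f=1 a=1 g=1 clk=1 e=0 c=1 d=0
t0.Δ2 b=1 f=1 a=1 g=0 clk=1 e=0 c=1 d=0
t0.Δ3 b=1 f=0 a=1 g=0 clk=1 e=0 c=1 d=1
t1.Δ0 b=1 f=0 a=1 g=0 clk=1 e=0 c=1 d=1
t1.Δ1 b=1 f=0 a=1 g=0 clk=0 e=0 c=1 d=1

3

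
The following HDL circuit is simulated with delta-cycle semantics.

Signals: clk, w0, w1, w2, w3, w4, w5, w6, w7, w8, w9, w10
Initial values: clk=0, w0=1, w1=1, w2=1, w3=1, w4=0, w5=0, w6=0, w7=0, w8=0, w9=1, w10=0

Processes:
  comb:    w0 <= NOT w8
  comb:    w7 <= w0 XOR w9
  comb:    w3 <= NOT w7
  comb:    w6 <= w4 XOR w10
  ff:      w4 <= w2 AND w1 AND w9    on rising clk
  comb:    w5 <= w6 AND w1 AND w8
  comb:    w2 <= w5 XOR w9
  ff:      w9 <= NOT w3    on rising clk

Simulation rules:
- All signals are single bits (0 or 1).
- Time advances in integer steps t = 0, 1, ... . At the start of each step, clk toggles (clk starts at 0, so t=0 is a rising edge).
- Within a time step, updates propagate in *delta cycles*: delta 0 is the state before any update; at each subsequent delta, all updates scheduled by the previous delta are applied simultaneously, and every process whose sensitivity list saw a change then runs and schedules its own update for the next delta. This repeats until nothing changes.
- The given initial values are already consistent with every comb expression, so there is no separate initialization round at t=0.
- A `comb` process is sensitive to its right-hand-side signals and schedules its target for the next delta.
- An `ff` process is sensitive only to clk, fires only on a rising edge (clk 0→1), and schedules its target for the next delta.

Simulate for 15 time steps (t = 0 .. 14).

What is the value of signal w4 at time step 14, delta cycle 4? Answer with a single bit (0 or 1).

t0.Δ0 w9=1 w1=1 w0=1 w10=0 w4=0 w2=1 w6=0 w3=1 w7=0 w8=0 clk=0 w5=0
t0.Δ1 w9=1 w1=1 w0=1 w10=0 w4=0 w2=1 w6=0 w3=1 w7=0 w8=0 clk=1 w5=0
t0.Δ2 w9=0 w1=1 w0=1 w10=0 w4=1 w2=1 w6=0 w3=1 w7=0 w8=0 clk=1 w5=0
t0.Δ3 w9=0 w1=1 w0=1 w10=0 w4=1 w2=0 w6=1 w3=1 w7=1 w8=0 clk=1 w5=0
t0.Δ4 w9=0 w1=1 w0=1 w10=0 w4=1 w2=0 w6=1 w3=0 w7=1 w8=0 clk=1 w5=0
t1.Δ0 w9=0 w1=1 w0=1 w10=0 w4=1 w2=0 w6=1 w3=0 w7=1 w8=0 clk=1 w5=0
t1.Δ1 w9=0 w1=1 w0=1 w10=0 w4=1 w2=0 w6=1 w3=0 w7=1 w8=0 clk=0 w5=0
t2.Δ0 w9=0 w1=1 w0=1 w10=0 w4=1 w2=0 w6=1 w3=0 w7=1 w8=0 clk=0 w5=0
t2.Δ1 w9=0 w1=1 w0=1 w10=0 w4=1 w2=0 w6=1 w3=0 w7=1 w8=0 clk=1 w5=0
t2.Δ2 w9=1 w1=1 w0=1 w10=0 w4=0 w2=0 w6=1 w3=0 w7=1 w8=0 clk=1 w5=0
t2.Δ3 w9=1 w1=1 w0=1 w10=0 w4=0 w2=1 w6=0 w3=0 w7=0 w8=0 clk=1 w5=0
t2.Δ4 w9=1 w1=1 w0=1 w10=0 w4=0 w2=1 w6=0 w3=1 w7=0 w8=0 clk=1 w5=0
t3.Δ0 w9=1 w1=1 w0=1 w10=0 w4=0 w2=1 w6=0 w3=1 w7=0 w8=0 clk=1 w5=0
t3.Δ1 w9=1 w1=1 w0=1 w10=0 w4=0 w2=1 w6=0 w3=1 w7=0 w8=0 clk=0 w5=0
t4.Δ0 w9=1 w1=1 w0=1 w10=0 w4=0 w2=1 w6=0 w3=1 w7=0 w8=0 clk=0 w5=0
t4.Δ1 w9=1 w1=1 w0=1 w10=0 w4=0 w2=1 w6=0 w3=1 w7=0 w8=0 clk=1 w5=0
t4.Δ2 w9=0 w1=1 w0=1 w10=0 w4=1 w2=1 w6=0 w3=1 w7=0 w8=0 clk=1 w5=0
t4.Δ3 w9=0 w1=1 w0=1 w10=0 w4=1 w2=0 w6=1 w3=1 w7=1 w8=0 clk=1 w5=0
t4.Δ4 w9=0 w1=1 w0=1 w10=0 w4=1 w2=0 w6=1 w3=0 w7=1 w8=0 clk=1 w5=0
t5.Δ0 w9=0 w1=1 w0=1 w10=0 w4=1 w2=0 w6=1 w3=0 w7=1 w8=0 clk=1 w5=0
t5.Δ1 w9=0 w1=1 w0=1 w10=0 w4=1 w2=0 w6=1 w3=0 w7=1 w8=0 clk=0 w5=0
t6.Δ0 w9=0 w1=1 w0=1 w10=0 w4=1 w2=0 w6=1 w3=0 w7=1 w8=0 clk=0 w5=0
t6.Δ1 w9=0 w1=1 w0=1 w10=0 w4=1 w2=0 w6=1 w3=0 w7=1 w8=0 clk=1 w5=0
t6.Δ2 w9=1 w1=1 w0=1 w10=0 w4=0 w2=0 w6=1 w3=0 w7=1 w8=0 clk=1 w5=0
t6.Δ3 w9=1 w1=1 w0=1 w10=0 w4=0 w2=1 w6=0 w3=0 w7=0 w8=0 clk=1 w5=0
t6.Δ4 w9=1 w1=1 w0=1 w10=0 w4=0 w2=1 w6=0 w3=1 w7=0 w8=0 clk=1 w5=0
t7.Δ0 w9=1 w1=1 w0=1 w10=0 w4=0 w2=1 w6=0 w3=1 w7=0 w8=0 clk=1 w5=0
t7.Δ1 w9=1 w1=1 w0=1 w10=0 w4=0 w2=1 w6=0 w3=1 w7=0 w8=0 clk=0 w5=0
t8.Δ0 w9=1 w1=1 w0=1 w10=0 w4=0 w2=1 w6=0 w3=1 w7=0 w8=0 clk=0 w5=0
t8.Δ1 w9=1 w1=1 w0=1 w10=0 w4=0 w2=1 w6=0 w3=1 w7=0 w8=0 clk=1 w5=0
t8.Δ2 w9=0 w1=1 w0=1 w10=0 w4=1 w2=1 w6=0 w3=1 w7=0 w8=0 clk=1 w5=0
t8.Δ3 w9=0 w1=1 w0=1 w10=0 w4=1 w2=0 w6=1 w3=1 w7=1 w8=0 clk=1 w5=0
t8.Δ4 w9=0 w1=1 w0=1 w10=0 w4=1 w2=0 w6=1 w3=0 w7=1 w8=0 clk=1 w5=0
t9.Δ0 w9=0 w1=1 w0=1 w10=0 w4=1 w2=0 w6=1 w3=0 w7=1 w8=0 clk=1 w5=0
t9.Δ1 w9=0 w1=1 w0=1 w10=0 w4=1 w2=0 w6=1 w3=0 w7=1 w8=0 clk=0 w5=0
t10.Δ0 w9=0 w1=1 w0=1 w10=0 w4=1 w2=0 w6=1 w3=0 w7=1 w8=0 clk=0 w5=0
t10.Δ1 w9=0 w1=1 w0=1 w10=0 w4=1 w2=0 w6=1 w3=0 w7=1 w8=0 clk=1 w5=0
t10.Δ2 w9=1 w1=1 w0=1 w10=0 w4=0 w2=0 w6=1 w3=0 w7=1 w8=0 clk=1 w5=0
t10.Δ3 w9=1 w1=1 w0=1 w10=0 w4=0 w2=1 w6=0 w3=0 w7=0 w8=0 clk=1 w5=0
t10.Δ4 w9=1 w1=1 w0=1 w10=0 w4=0 w2=1 w6=0 w3=1 w7=0 w8=0 clk=1 w5=0
t11.Δ0 w9=1 w1=1 w0=1 w10=0 w4=0 w2=1 w6=0 w3=1 w7=0 w8=0 clk=1 w5=0
t11.Δ1 w9=1 w1=1 w0=1 w10=0 w4=0 w2=1 w6=0 w3=1 w7=0 w8=0 clk=0 w5=0
t12.Δ0 w9=1 w1=1 w0=1 w10=0 w4=0 w2=1 w6=0 w3=1 w7=0 w8=0 clk=0 w5=0
t12.Δ1 w9=1 w1=1 w0=1 w10=0 w4=0 w2=1 w6=0 w3=1 w7=0 w8=0 clk=1 w5=0
t12.Δ2 w9=0 w1=1 w0=1 w10=0 w4=1 w2=1 w6=0 w3=1 w7=0 w8=0 clk=1 w5=0
t12.Δ3 w9=0 w1=1 w0=1 w10=0 w4=1 w2=0 w6=1 w3=1 w7=1 w8=0 clk=1 w5=0
t12.Δ4 w9=0 w1=1 w0=1 w10=0 w4=1 w2=0 w6=1 w3=0 w7=1 w8=0 clk=1 w5=0
t13.Δ0 w9=0 w1=1 w0=1 w10=0 w4=1 w2=0 w6=1 w3=0 w7=1 w8=0 clk=1 w5=0
t13.Δ1 w9=0 w1=1 w0=1 w10=0 w4=1 w2=0 w6=1 w3=0 w7=1 w8=0 clk=0 w5=0
t14.Δ0 w9=0 w1=1 w0=1 w10=0 w4=1 w2=0 w6=1 w3=0 w7=1 w8=0 clk=0 w5=0
t14.Δ1 w9=0 w1=1 w0=1 w10=0 w4=1 w2=0 w6=1 w3=0 w7=1 w8=0 clk=1 w5=0
t14.Δ2 w9=1 w1=1 w0=1 w10=0 w4=0 w2=0 w6=1 w3=0 w7=1 w8=0 clk=1 w5=0
t14.Δ3 w9=1 w1=1 w0=1 w10=0 w4=0 w2=1 w6=0 w3=0 w7=0 w8=0 clk=1 w5=0
t14.Δ4 w9=1 w1=1 w0=1 w10=0 w4=0 w2=1 w6=0 w3=1 w7=0 w8=0 clk=1 w5=0

0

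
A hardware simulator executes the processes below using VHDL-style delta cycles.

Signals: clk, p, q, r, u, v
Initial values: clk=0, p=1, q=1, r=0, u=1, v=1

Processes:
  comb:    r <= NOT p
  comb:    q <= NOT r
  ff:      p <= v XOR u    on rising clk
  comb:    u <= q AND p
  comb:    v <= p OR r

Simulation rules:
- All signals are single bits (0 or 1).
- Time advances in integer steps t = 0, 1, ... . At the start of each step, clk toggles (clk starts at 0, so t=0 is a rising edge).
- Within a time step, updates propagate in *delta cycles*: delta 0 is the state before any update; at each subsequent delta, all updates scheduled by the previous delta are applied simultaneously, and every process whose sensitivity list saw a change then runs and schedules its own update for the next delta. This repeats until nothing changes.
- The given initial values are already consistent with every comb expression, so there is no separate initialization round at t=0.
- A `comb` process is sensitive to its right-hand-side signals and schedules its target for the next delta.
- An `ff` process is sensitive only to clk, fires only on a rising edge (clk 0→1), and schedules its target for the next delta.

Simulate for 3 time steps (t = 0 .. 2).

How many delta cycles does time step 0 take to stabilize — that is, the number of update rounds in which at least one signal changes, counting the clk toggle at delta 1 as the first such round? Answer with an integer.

t0.Δ0 p=1 clk=0 r=0 u=1 v=1 q=1
t0.Δ1 p=1 clk=1 r=0 u=1 v=1 q=1
t0.Δ2 p=0 clk=1 r=0 u=1 v=1 q=1
t0.Δ3 p=0 clk=1 r=1 u=0 v=0 q=1
t0.Δ4 p=0 clk=1 r=1 u=0 v=1 q=0
t1.Δ0 p=0 clk=1 r=1 u=0 v=1 q=0
t1.Δ1 p=0 clk=0 r=1 u=0 v=1 q=0
t2.Δ0 p=0 clk=0 r=1 u=0 v=1 q=0
t2.Δ1 p=0 clk=1 r=1 u=0 v=1 q=0
t2.Δ2 p=1 clk=1 r=1 u=0 v=1 q=0
t2.Δ3 p=1 clk=1 r=0 u=0 v=1 q=0
t2.Δ4 p=1 clk=1 r=0 u=0 v=1 q=1
t2.Δ5 p=1 clk=1 r=0 u=1 v=1 q=1

4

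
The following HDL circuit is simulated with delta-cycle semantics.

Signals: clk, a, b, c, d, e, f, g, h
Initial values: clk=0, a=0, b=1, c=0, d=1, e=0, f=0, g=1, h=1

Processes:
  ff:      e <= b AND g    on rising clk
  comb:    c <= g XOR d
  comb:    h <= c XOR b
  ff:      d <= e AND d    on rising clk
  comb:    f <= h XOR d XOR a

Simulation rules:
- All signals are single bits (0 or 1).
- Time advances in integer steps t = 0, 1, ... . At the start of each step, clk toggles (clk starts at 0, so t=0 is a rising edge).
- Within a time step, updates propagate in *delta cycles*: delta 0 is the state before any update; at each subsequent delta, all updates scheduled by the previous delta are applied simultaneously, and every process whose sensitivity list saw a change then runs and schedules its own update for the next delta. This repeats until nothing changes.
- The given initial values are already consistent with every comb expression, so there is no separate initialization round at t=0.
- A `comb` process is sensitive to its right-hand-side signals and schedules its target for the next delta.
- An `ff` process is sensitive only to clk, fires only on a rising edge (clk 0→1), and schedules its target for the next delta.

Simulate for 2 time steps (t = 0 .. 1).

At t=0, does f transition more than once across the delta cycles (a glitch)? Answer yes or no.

yes

t0.Δ0 c=0 a=0 g=1 clk=0 b=1 h=1 d=1 e=0 f=0
t0.Δ1 c=0 a=0 g=1 clk=1 b=1 h=1 d=1 e=0 f=0
t0.Δ2 c=0 a=0 g=1 clk=1 b=1 h=1 d=0 e=1 f=0
t0.Δ3 c=1 a=0 g=1 clk=1 b=1 h=1 d=0 e=1 f=1
t0.Δ4 c=1 a=0 g=1 clk=1 b=1 h=0 d=0 e=1 f=1
t0.Δ5 c=1 a=0 g=1 clk=1 b=1 h=0 d=0 e=1 f=0
t1.Δ0 c=1 a=0 g=1 clk=1 b=1 h=0 d=0 e=1 f=0
t1.Δ1 c=1 a=0 g=1 clk=0 b=1 h=0 d=0 e=1 f=0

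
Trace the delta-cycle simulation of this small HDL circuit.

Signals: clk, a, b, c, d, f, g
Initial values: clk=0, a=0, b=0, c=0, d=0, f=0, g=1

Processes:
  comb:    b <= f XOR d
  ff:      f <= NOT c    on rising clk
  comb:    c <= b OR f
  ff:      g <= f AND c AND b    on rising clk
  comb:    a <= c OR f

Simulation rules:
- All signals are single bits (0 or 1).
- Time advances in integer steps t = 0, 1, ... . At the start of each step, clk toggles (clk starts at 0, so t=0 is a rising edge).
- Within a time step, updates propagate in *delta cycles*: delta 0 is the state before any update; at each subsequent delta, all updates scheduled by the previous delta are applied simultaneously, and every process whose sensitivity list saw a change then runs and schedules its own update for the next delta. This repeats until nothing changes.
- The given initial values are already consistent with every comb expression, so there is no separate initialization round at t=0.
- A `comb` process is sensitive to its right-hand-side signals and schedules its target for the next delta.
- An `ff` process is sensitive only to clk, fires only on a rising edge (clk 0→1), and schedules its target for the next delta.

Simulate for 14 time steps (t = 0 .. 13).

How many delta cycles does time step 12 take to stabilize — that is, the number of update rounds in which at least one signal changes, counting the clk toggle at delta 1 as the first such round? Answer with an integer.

3

t=0 Δ0: c=0 clk=0 a=0 g=1 b=0 f=0 d=0
  Δ1: clk:0→1
  Δ2: g:1→0, f:0→1
  Δ3: c:0→1, a:0→1, b:0→1
  (3Δ to stable)
t=1 Δ0: c=1 clk=1 a=1 g=0 b=1 f=1 d=0
  Δ1: clk:1→0
  (1Δ to stable)
t=2 Δ0: c=1 clk=0 a=1 g=0 b=1 f=1 d=0
  Δ1: clk:0→1
  Δ2: g:0→1, f:1→0
  Δ3: b:1→0
  Δ4: c:1→0
  Δ5: a:1→0
  (5Δ to stable)
t=3 Δ0: c=0 clk=1 a=0 g=1 b=0 f=0 d=0
  Δ1: clk:1→0
  (1Δ to stable)
t=4 Δ0: c=0 clk=0 a=0 g=1 b=0 f=0 d=0
  Δ1: clk:0→1
  Δ2: g:1→0, f:0→1
  Δ3: c:0→1, a:0→1, b:0→1
  (3Δ to stable)
t=5 Δ0: c=1 clk=1 a=1 g=0 b=1 f=1 d=0
  Δ1: clk:1→0
  (1Δ to stable)
t=6 Δ0: c=1 clk=0 a=1 g=0 b=1 f=1 d=0
  Δ1: clk:0→1
  Δ2: g:0→1, f:1→0
  Δ3: b:1→0
  Δ4: c:1→0
  Δ5: a:1→0
  (5Δ to stable)
t=7 Δ0: c=0 clk=1 a=0 g=1 b=0 f=0 d=0
  Δ1: clk:1→0
  (1Δ to stable)
t=8 Δ0: c=0 clk=0 a=0 g=1 b=0 f=0 d=0
  Δ1: clk:0→1
  Δ2: g:1→0, f:0→1
  Δ3: c:0→1, a:0→1, b:0→1
  (3Δ to stable)
t=9 Δ0: c=1 clk=1 a=1 g=0 b=1 f=1 d=0
  Δ1: clk:1→0
  (1Δ to stable)
t=10 Δ0: c=1 clk=0 a=1 g=0 b=1 f=1 d=0
  Δ1: clk:0→1
  Δ2: g:0→1, f:1→0
  Δ3: b:1→0
  Δ4: c:1→0
  Δ5: a:1→0
  (5Δ to stable)
t=11 Δ0: c=0 clk=1 a=0 g=1 b=0 f=0 d=0
  Δ1: clk:1→0
  (1Δ to stable)
t=12 Δ0: c=0 clk=0 a=0 g=1 b=0 f=0 d=0
  Δ1: clk:0→1
  Δ2: g:1→0, f:0→1
  Δ3: c:0→1, a:0→1, b:0→1
  (3Δ to stable)
t=13 Δ0: c=1 clk=1 a=1 g=0 b=1 f=1 d=0
  Δ1: clk:1→0
  (1Δ to stable)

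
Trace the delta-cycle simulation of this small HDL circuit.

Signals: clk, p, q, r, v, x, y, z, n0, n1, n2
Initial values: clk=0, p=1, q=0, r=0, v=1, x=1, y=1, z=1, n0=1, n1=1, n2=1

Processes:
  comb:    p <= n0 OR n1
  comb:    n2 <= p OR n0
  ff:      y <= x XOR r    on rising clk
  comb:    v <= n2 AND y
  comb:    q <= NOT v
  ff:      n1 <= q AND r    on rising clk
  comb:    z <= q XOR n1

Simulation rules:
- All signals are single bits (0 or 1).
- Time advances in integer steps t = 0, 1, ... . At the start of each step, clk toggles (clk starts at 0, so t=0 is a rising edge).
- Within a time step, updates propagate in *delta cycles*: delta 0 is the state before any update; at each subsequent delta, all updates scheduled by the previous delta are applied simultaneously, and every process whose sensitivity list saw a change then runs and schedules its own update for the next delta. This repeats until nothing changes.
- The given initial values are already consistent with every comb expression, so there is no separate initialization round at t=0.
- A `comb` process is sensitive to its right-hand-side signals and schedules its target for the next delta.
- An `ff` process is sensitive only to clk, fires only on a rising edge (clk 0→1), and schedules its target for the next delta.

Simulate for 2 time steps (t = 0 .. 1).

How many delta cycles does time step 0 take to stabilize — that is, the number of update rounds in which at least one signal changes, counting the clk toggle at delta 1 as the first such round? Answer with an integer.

t0.Δ0 n2=1 x=1 y=1 clk=0 n0=1 v=1 z=1 n1=1 r=0 p=1 q=0
t0.Δ1 n2=1 x=1 y=1 clk=1 n0=1 v=1 z=1 n1=1 r=0 p=1 q=0
t0.Δ2 n2=1 x=1 y=1 clk=1 n0=1 v=1 z=1 n1=0 r=0 p=1 q=0
t0.Δ3 n2=1 x=1 y=1 clk=1 n0=1 v=1 z=0 n1=0 r=0 p=1 q=0
t1.Δ0 n2=1 x=1 y=1 clk=1 n0=1 v=1 z=0 n1=0 r=0 p=1 q=0
t1.Δ1 n2=1 x=1 y=1 clk=0 n0=1 v=1 z=0 n1=0 r=0 p=1 q=0

3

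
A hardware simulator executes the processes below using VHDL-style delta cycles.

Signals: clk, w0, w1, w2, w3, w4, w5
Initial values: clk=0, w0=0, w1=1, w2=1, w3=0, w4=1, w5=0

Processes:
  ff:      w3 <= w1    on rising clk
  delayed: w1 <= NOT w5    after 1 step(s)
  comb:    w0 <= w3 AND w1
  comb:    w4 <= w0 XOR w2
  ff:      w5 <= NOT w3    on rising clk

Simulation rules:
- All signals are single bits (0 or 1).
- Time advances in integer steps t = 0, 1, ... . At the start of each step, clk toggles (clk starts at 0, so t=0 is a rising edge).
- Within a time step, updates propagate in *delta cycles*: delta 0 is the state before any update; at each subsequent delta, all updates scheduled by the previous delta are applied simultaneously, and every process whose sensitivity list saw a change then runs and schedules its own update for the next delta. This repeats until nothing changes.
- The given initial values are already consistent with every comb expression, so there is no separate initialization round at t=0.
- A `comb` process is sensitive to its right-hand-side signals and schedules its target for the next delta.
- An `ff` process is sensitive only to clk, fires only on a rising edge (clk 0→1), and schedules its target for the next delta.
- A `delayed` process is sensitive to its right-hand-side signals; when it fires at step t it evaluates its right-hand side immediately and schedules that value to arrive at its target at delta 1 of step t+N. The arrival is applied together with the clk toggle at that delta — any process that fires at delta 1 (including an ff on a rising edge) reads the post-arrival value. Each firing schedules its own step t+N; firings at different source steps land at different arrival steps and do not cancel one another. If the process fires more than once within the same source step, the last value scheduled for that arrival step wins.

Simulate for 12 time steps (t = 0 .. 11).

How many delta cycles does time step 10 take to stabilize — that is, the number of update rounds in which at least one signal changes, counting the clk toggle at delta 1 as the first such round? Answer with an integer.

t=0 Δ0: w0=0 clk=0 w3=0 w1=1 w5=0 w2=1 w4=1
  Δ1: clk:0→1
  Δ2: w3:0→1, w5:0→1
  Δ3: w0:0→1
  Δ4: w4:1→0
  (4Δ to stable)
t=1 Δ0: w0=1 clk=1 w3=1 w1=1 w5=1 w2=1 w4=0
  Δ1: clk:1→0, w1:1→0
  Δ2: w0:1→0
  Δ3: w4:0→1
  (3Δ to stable)
t=2 Δ0: w0=0 clk=0 w3=1 w1=0 w5=1 w2=1 w4=1
  Δ1: clk:0→1
  Δ2: w3:1→0, w5:1→0
  (2Δ to stable)
t=3 Δ0: w0=0 clk=1 w3=0 w1=0 w5=0 w2=1 w4=1
  Δ1: clk:1→0, w1:0→1
  (1Δ to stable)
t=4 Δ0: w0=0 clk=0 w3=0 w1=1 w5=0 w2=1 w4=1
  Δ1: clk:0→1
  Δ2: w3:0→1, w5:0→1
  Δ3: w0:0→1
  Δ4: w4:1→0
  (4Δ to stable)
t=5 Δ0: w0=1 clk=1 w3=1 w1=1 w5=1 w2=1 w4=0
  Δ1: clk:1→0, w1:1→0
  Δ2: w0:1→0
  Δ3: w4:0→1
  (3Δ to stable)
t=6 Δ0: w0=0 clk=0 w3=1 w1=0 w5=1 w2=1 w4=1
  Δ1: clk:0→1
  Δ2: w3:1→0, w5:1→0
  (2Δ to stable)
t=7 Δ0: w0=0 clk=1 w3=0 w1=0 w5=0 w2=1 w4=1
  Δ1: clk:1→0, w1:0→1
  (1Δ to stable)
t=8 Δ0: w0=0 clk=0 w3=0 w1=1 w5=0 w2=1 w4=1
  Δ1: clk:0→1
  Δ2: w3:0→1, w5:0→1
  Δ3: w0:0→1
  Δ4: w4:1→0
  (4Δ to stable)
t=9 Δ0: w0=1 clk=1 w3=1 w1=1 w5=1 w2=1 w4=0
  Δ1: clk:1→0, w1:1→0
  Δ2: w0:1→0
  Δ3: w4:0→1
  (3Δ to stable)
t=10 Δ0: w0=0 clk=0 w3=1 w1=0 w5=1 w2=1 w4=1
  Δ1: clk:0→1
  Δ2: w3:1→0, w5:1→0
  (2Δ to stable)
t=11 Δ0: w0=0 clk=1 w3=0 w1=0 w5=0 w2=1 w4=1
  Δ1: clk:1→0, w1:0→1
  (1Δ to stable)

2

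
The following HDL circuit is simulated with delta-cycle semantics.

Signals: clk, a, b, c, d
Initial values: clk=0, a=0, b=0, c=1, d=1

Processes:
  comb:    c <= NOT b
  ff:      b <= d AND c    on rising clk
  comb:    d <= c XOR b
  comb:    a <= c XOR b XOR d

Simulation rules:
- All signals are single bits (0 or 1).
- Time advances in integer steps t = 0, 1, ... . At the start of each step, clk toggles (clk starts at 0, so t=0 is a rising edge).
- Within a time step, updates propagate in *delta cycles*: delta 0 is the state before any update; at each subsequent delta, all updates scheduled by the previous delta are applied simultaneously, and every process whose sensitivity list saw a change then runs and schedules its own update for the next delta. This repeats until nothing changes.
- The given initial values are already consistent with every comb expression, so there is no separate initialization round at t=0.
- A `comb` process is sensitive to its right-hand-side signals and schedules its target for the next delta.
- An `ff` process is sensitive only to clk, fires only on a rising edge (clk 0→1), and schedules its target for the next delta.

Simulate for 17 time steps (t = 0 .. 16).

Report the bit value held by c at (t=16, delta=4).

t=0 Δ0: c=1 clk=0 b=0 d=1 a=0
  Δ1: clk:0→1
  Δ2: b:0→1
  Δ3: c:1→0, d:1→0, a:0→1
  Δ4: d:0→1
  Δ5: a:1→0
  (5Δ to stable)
t=1 Δ0: c=0 clk=1 b=1 d=1 a=0
  Δ1: clk:1→0
  (1Δ to stable)
t=2 Δ0: c=0 clk=0 b=1 d=1 a=0
  Δ1: clk:0→1
  Δ2: b:1→0
  Δ3: c:0→1, d:1→0, a:0→1
  Δ4: d:0→1
  Δ5: a:1→0
  (5Δ to stable)
t=3 Δ0: c=1 clk=1 b=0 d=1 a=0
  Δ1: clk:1→0
  (1Δ to stable)
t=4 Δ0: c=1 clk=0 b=0 d=1 a=0
  Δ1: clk:0→1
  Δ2: b:0→1
  Δ3: c:1→0, d:1→0, a:0→1
  Δ4: d:0→1
  Δ5: a:1→0
  (5Δ to stable)
t=5 Δ0: c=0 clk=1 b=1 d=1 a=0
  Δ1: clk:1→0
  (1Δ to stable)
t=6 Δ0: c=0 clk=0 b=1 d=1 a=0
  Δ1: clk:0→1
  Δ2: b:1→0
  Δ3: c:0→1, d:1→0, a:0→1
  Δ4: d:0→1
  Δ5: a:1→0
  (5Δ to stable)
t=7 Δ0: c=1 clk=1 b=0 d=1 a=0
  Δ1: clk:1→0
  (1Δ to stable)
t=8 Δ0: c=1 clk=0 b=0 d=1 a=0
  Δ1: clk:0→1
  Δ2: b:0→1
  Δ3: c:1→0, d:1→0, a:0→1
  Δ4: d:0→1
  Δ5: a:1→0
  (5Δ to stable)
t=9 Δ0: c=0 clk=1 b=1 d=1 a=0
  Δ1: clk:1→0
  (1Δ to stable)
t=10 Δ0: c=0 clk=0 b=1 d=1 a=0
  Δ1: clk:0→1
  Δ2: b:1→0
  Δ3: c:0→1, d:1→0, a:0→1
  Δ4: d:0→1
  Δ5: a:1→0
  (5Δ to stable)
t=11 Δ0: c=1 clk=1 b=0 d=1 a=0
  Δ1: clk:1→0
  (1Δ to stable)
t=12 Δ0: c=1 clk=0 b=0 d=1 a=0
  Δ1: clk:0→1
  Δ2: b:0→1
  Δ3: c:1→0, d:1→0, a:0→1
  Δ4: d:0→1
  Δ5: a:1→0
  (5Δ to stable)
t=13 Δ0: c=0 clk=1 b=1 d=1 a=0
  Δ1: clk:1→0
  (1Δ to stable)
t=14 Δ0: c=0 clk=0 b=1 d=1 a=0
  Δ1: clk:0→1
  Δ2: b:1→0
  Δ3: c:0→1, d:1→0, a:0→1
  Δ4: d:0→1
  Δ5: a:1→0
  (5Δ to stable)
t=15 Δ0: c=1 clk=1 b=0 d=1 a=0
  Δ1: clk:1→0
  (1Δ to stable)
t=16 Δ0: c=1 clk=0 b=0 d=1 a=0
  Δ1: clk:0→1
  Δ2: b:0→1
  Δ3: c:1→0, d:1→0, a:0→1
  Δ4: d:0→1
  Δ5: a:1→0
  (5Δ to stable)

0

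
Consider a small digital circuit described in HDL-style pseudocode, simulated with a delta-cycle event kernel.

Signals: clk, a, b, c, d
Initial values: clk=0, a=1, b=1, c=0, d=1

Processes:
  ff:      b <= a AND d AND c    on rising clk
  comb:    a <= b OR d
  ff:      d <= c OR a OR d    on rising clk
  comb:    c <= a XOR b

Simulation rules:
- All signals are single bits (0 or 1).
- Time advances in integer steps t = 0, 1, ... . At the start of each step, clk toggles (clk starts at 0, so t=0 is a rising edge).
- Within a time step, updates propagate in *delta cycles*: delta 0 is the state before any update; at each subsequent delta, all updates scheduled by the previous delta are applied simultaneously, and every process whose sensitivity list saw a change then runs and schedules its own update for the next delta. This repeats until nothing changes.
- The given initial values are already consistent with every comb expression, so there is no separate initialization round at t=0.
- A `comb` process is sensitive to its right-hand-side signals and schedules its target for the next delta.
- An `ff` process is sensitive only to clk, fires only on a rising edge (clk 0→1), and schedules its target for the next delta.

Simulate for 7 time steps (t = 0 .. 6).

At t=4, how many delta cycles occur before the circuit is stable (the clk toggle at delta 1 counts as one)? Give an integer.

3

t0.Δ0 a=1 c=0 b=1 d=1 clk=0
t0.Δ1 a=1 c=0 b=1 d=1 clk=1
t0.Δ2 a=1 c=0 b=0 d=1 clk=1
t0.Δ3 a=1 c=1 b=0 d=1 clk=1
t1.Δ0 a=1 c=1 b=0 d=1 clk=1
t1.Δ1 a=1 c=1 b=0 d=1 clk=0
t2.Δ0 a=1 c=1 b=0 d=1 clk=0
t2.Δ1 a=1 c=1 b=0 d=1 clk=1
t2.Δ2 a=1 c=1 b=1 d=1 clk=1
t2.Δ3 a=1 c=0 b=1 d=1 clk=1
t3.Δ0 a=1 c=0 b=1 d=1 clk=1
t3.Δ1 a=1 c=0 b=1 d=1 clk=0
t4.Δ0 a=1 c=0 b=1 d=1 clk=0
t4.Δ1 a=1 c=0 b=1 d=1 clk=1
t4.Δ2 a=1 c=0 b=0 d=1 clk=1
t4.Δ3 a=1 c=1 b=0 d=1 clk=1
t5.Δ0 a=1 c=1 b=0 d=1 clk=1
t5.Δ1 a=1 c=1 b=0 d=1 clk=0
t6.Δ0 a=1 c=1 b=0 d=1 clk=0
t6.Δ1 a=1 c=1 b=0 d=1 clk=1
t6.Δ2 a=1 c=1 b=1 d=1 clk=1
t6.Δ3 a=1 c=0 b=1 d=1 clk=1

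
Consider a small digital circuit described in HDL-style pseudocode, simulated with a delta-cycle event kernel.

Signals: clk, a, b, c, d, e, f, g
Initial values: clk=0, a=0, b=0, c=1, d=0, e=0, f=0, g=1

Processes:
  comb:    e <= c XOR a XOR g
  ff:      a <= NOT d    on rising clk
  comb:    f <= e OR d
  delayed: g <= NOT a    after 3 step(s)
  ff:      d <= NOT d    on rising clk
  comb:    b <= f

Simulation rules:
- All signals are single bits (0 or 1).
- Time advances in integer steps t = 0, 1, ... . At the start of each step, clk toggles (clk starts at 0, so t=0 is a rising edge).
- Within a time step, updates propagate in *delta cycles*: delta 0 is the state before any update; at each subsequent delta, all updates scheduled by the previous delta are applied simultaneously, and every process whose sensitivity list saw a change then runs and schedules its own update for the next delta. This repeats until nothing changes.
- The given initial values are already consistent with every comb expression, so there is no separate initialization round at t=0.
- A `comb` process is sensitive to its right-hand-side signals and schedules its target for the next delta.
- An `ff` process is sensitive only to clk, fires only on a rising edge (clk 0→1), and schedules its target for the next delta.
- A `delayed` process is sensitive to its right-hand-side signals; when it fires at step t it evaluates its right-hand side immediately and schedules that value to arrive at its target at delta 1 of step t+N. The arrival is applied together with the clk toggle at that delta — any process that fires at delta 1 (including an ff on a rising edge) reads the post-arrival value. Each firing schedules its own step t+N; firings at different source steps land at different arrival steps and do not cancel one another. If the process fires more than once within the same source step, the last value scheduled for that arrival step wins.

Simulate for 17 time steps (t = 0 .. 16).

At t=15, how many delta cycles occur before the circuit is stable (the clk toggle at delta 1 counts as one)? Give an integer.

[bits: f,clk,b,g,a,e,c,d]
t=0: Δ0=00010010 Δ1=01010010 Δ2=01011011 Δ3=11011111 Δ4=11111111 | 4Δ
t=1: Δ0=11111111 Δ1=10111111 | 1Δ
t=2: Δ0=10111111 Δ1=11111111 Δ2=11110110 Δ3=11110010 Δ4=01110010 Δ5=01010010 | 5Δ
t=3: Δ0=01010010 Δ1=00000010 Δ2=00000110 Δ3=10000110 Δ4=10100110 | 4Δ
t=4: Δ0=10100110 Δ1=11100110 Δ2=11101111 Δ3=11101011 | 3Δ
t=5: Δ0=11101011 Δ1=10111011 Δ2=10111111 | 2Δ
t=6: Δ0=10111111 Δ1=11111111 Δ2=11110110 Δ3=11110010 Δ4=01110010 Δ5=01010010 | 5Δ
t=7: Δ0=01010010 Δ1=00000010 Δ2=00000110 Δ3=10000110 Δ4=10100110 | 4Δ
t=8: Δ0=10100110 Δ1=11100110 Δ2=11101111 Δ3=11101011 | 3Δ
t=9: Δ0=11101011 Δ1=10111011 Δ2=10111111 | 2Δ
t=10: Δ0=10111111 Δ1=11111111 Δ2=11110110 Δ3=11110010 Δ4=01110010 Δ5=01010010 | 5Δ
t=11: Δ0=01010010 Δ1=00000010 Δ2=00000110 Δ3=10000110 Δ4=10100110 | 4Δ
t=12: Δ0=10100110 Δ1=11100110 Δ2=11101111 Δ3=11101011 | 3Δ
t=13: Δ0=11101011 Δ1=10111011 Δ2=10111111 | 2Δ
t=14: Δ0=10111111 Δ1=11111111 Δ2=11110110 Δ3=11110010 Δ4=01110010 Δ5=01010010 | 5Δ
t=15: Δ0=01010010 Δ1=00000010 Δ2=00000110 Δ3=10000110 Δ4=10100110 | 4Δ
t=16: Δ0=10100110 Δ1=11100110 Δ2=11101111 Δ3=11101011 | 3Δ

4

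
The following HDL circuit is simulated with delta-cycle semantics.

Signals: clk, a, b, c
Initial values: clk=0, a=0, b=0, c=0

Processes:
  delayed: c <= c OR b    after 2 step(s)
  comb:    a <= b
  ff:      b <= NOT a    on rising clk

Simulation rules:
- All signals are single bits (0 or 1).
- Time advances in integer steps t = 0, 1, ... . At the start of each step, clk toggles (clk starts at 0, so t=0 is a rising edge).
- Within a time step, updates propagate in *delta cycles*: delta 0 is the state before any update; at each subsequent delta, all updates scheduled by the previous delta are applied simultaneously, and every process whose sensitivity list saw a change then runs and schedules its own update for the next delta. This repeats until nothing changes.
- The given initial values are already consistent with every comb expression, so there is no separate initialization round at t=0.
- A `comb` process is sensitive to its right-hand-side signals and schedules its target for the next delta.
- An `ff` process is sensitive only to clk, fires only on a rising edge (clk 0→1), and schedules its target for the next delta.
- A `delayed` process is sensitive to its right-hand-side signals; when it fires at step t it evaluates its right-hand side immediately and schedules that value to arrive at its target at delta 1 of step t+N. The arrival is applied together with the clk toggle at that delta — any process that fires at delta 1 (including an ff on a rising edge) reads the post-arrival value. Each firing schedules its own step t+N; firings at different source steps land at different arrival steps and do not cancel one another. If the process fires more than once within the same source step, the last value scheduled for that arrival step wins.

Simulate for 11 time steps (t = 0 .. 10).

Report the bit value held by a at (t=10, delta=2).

1

t=0 Δ0: a=0 b=0 c=0 clk=0
  Δ1: clk:0→1
  Δ2: b:0→1
  Δ3: a:0→1
  (3Δ to stable)
t=1 Δ0: a=1 b=1 c=0 clk=1
  Δ1: clk:1→0
  (1Δ to stable)
t=2 Δ0: a=1 b=1 c=0 clk=0
  Δ1: c:0→1, clk:0→1
  Δ2: b:1→0
  Δ3: a:1→0
  (3Δ to stable)
t=3 Δ0: a=0 b=0 c=1 clk=1
  Δ1: clk:1→0
  (1Δ to stable)
t=4 Δ0: a=0 b=0 c=1 clk=0
  Δ1: clk:0→1
  Δ2: b:0→1
  Δ3: a:0→1
  (3Δ to stable)
t=5 Δ0: a=1 b=1 c=1 clk=1
  Δ1: clk:1→0
  (1Δ to stable)
t=6 Δ0: a=1 b=1 c=1 clk=0
  Δ1: clk:0→1
  Δ2: b:1→0
  Δ3: a:1→0
  (3Δ to stable)
t=7 Δ0: a=0 b=0 c=1 clk=1
  Δ1: clk:1→0
  (1Δ to stable)
t=8 Δ0: a=0 b=0 c=1 clk=0
  Δ1: clk:0→1
  Δ2: b:0→1
  Δ3: a:0→1
  (3Δ to stable)
t=9 Δ0: a=1 b=1 c=1 clk=1
  Δ1: clk:1→0
  (1Δ to stable)
t=10 Δ0: a=1 b=1 c=1 clk=0
  Δ1: clk:0→1
  Δ2: b:1→0
  Δ3: a:1→0
  (3Δ to stable)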